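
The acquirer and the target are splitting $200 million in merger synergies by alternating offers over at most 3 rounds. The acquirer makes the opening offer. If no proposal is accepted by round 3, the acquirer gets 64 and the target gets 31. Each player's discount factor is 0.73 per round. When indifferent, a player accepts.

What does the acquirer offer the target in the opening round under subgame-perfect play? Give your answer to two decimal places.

Round 3 (the acquirer proposes): the target gets 31 if talks fail, so the acquirer offers 31 and keeps 169.
Round 2 (the target proposes): the acquirer can get 169 next round, worth 0.73 × 169 = 123.37 now; the target offers that and keeps 76.63.
Round 1 (the acquirer proposes): the target can get 76.63 next round, worth 0.73 × 76.63 = 55.9399 now, so the acquirer offers 55.9399, keeping 144.0601.

55.94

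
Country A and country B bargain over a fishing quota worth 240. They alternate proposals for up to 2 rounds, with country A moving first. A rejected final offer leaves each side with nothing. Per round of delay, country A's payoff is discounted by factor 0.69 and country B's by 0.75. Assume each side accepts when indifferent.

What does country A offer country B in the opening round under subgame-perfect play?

180

Round 2 (country B proposes): country A will accept anything ≥ 0, so country B offers 0 and keeps 240.
Round 1 (country A proposes): country B can get 240 next round, worth 0.75 × 240 = 180 now; country A offers that and keeps 60.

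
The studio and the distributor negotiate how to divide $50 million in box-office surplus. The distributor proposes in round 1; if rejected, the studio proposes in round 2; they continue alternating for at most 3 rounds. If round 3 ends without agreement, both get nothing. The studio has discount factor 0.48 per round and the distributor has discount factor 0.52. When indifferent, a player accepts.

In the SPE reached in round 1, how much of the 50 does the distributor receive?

Work backward from the last round.
Round 3 (the distributor proposes): rejection yields 0 for the studio; the distributor offers 0 and keeps 50.
Round 2 (the studio proposes): the distributor can get 50 next round, worth 0.52 × 50 = 26 now. The studio offers 26 and keeps 50 − 26 = 24.
Round 1 (the distributor proposes): the studio can get 24 next round, worth 0.48 × 24 = 11.52 now; the distributor offers that and keeps 38.48.

38.48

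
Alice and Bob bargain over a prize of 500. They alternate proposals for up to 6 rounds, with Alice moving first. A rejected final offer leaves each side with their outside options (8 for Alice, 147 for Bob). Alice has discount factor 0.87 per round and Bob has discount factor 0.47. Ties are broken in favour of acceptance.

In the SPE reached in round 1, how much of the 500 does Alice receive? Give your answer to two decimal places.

418.29

Round 6 (Bob proposes): Alice gets 8 if talks fail, so Bob offers 8 and keeps 492.
Round 5 (Alice proposes): Bob can get 492 next round, worth 0.47 × 492 = 231.24 now. Alice offers 231.24 and keeps 500 − 231.24 = 268.76.
Round 4 (Bob proposes): Alice can get 268.76 next round, worth 0.87 × 268.76 = 233.8212 now. Bob offers 233.8212 and keeps 500 − 233.8212 = 266.1788.
Round 3 (Alice proposes): Bob can get 266.1788 next round, worth 0.47 × 266.1788 = 125.104036 now, so Alice offers 125.104036, keeping 374.895964.
Round 2 (Bob proposes): Alice can get 374.895964 next round, worth 0.87 × 374.895964 = 326.15948868 now; Bob offers that and keeps 173.84051132.
Round 1 (Alice proposes): Bob can get 173.84051132 next round, worth 0.47 × 173.84051132 = 81.7050403204 now; Alice offers that and keeps 418.2949596796.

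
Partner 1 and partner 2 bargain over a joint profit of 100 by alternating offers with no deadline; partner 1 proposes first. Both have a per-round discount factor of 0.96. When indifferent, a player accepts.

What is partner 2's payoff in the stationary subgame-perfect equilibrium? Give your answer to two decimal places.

In a stationary SPE each proposer offers the other exactly their discounted continuation value.
If partner 1 keeps x when proposing and partner 2 keeps y when proposing, then x = 100 − 0.96y and y = 100 − 0.96x.
Solving: x = 100(1 − 0.96) / (1 − 0.96·0.96) = 4 / 0.0784 ≈ 51.0204.
Partner 2 gets 100 − 51.0204 ≈ 48.9796.

48.98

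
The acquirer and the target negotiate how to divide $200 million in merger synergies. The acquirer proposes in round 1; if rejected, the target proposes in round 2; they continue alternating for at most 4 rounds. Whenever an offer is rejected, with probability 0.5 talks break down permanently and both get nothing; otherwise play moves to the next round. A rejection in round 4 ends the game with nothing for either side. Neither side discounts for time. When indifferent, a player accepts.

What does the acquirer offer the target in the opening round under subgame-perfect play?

75

Round 4 (the target proposes): rejection yields 0 for the acquirer; the target offers 0 and keeps 200.
Round 3 (the acquirer proposes): rejecting gives the target an expected 0.5 × 200 = 100. The acquirer offers 100 and keeps 200 − 100 = 100.
Round 2 (the target proposes): rejecting gives the acquirer an expected 0.5 × 100 = 50; the target offers that and keeps 150.
Round 1 (the acquirer proposes): rejecting gives the target an expected 0.5 × 150 = 75. The acquirer offers 75 and keeps 200 − 75 = 125.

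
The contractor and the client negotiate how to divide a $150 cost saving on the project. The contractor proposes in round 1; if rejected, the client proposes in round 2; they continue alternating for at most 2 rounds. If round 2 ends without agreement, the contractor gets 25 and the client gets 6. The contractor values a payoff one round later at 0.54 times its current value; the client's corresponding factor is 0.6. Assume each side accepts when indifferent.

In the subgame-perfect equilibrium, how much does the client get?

75

Round 2 (the client proposes): the contractor gets 25 if talks fail, so the client offers 25 and keeps 125.
Round 1 (the contractor proposes): the client can get 125 next round, worth 0.6 × 125 = 75 now. The contractor offers 75 and keeps 150 − 75 = 75.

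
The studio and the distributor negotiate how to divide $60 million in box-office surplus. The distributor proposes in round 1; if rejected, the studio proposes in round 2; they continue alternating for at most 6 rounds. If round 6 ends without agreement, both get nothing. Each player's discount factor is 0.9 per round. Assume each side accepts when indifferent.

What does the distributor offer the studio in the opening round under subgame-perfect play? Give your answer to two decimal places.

Solve by backward induction from round 6.
Round 6 (the studio proposes): the distributor will accept anything ≥ 0, so the studio offers 0 and keeps 60.
Round 5 (the distributor proposes): the studio can get 60 next round, worth 0.9 × 60 = 54 now; the distributor offers that and keeps 6.
Round 4 (the studio proposes): the distributor can get 6 next round, worth 0.9 × 6 = 5.4 now. The studio offers 5.4 and keeps 60 − 5.4 = 54.6.
Round 3 (the distributor proposes): the studio can get 54.6 next round, worth 0.9 × 54.6 = 49.14 now, so the distributor offers 49.14, keeping 10.86.
Round 2 (the studio proposes): the distributor can get 10.86 next round, worth 0.9 × 10.86 = 9.774 now; the studio offers that and keeps 50.226.
Round 1 (the distributor proposes): the studio can get 50.226 next round, worth 0.9 × 50.226 = 45.2034 now, so the distributor offers 45.2034, keeping 14.7966.

45.20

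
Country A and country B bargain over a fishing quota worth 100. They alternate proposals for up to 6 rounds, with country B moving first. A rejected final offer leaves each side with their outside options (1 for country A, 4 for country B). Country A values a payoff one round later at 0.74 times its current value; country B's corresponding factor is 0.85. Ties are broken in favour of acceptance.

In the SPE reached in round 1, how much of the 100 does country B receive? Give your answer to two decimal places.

Round 6 (country A proposes): country B gets 4 if talks fail, so country A offers 4 and keeps 96.
Round 5 (country B proposes): country A can get 96 next round, worth 0.74 × 96 = 71.04 now. Country B offers 71.04 and keeps 100 − 71.04 = 28.96.
Round 4 (country A proposes): country B can get 28.96 next round, worth 0.85 × 28.96 = 24.616 now. Country A offers 24.616 and keeps 100 − 24.616 = 75.384.
Round 3 (country B proposes): country A can get 75.384 next round, worth 0.74 × 75.384 = 55.78416 now. Country B offers 55.78416 and keeps 100 − 55.78416 = 44.21584.
Round 2 (country A proposes): country B can get 44.21584 next round, worth 0.85 × 44.21584 = 37.583464 now, so country A offers 37.583464, keeping 62.416536.
Round 1 (country B proposes): country A can get 62.416536 next round, worth 0.74 × 62.416536 = 46.18823664 now. Country B offers 46.18823664 and keeps 100 − 46.18823664 = 53.81176336.

53.81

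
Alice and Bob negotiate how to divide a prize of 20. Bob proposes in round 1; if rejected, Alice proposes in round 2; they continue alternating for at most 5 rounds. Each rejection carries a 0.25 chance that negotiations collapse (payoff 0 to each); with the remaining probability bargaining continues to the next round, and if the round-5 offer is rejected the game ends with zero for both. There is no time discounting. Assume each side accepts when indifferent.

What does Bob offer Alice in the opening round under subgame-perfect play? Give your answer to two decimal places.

Round 5 (Bob proposes): Alice will accept anything ≥ 0, so Bob offers 0 and keeps 20.
Round 4 (Alice proposes): rejecting gives Bob an expected 0.75 × 20 = 15. Alice offers 15 and keeps 20 − 15 = 5.
Round 3 (Bob proposes): rejecting gives Alice an expected 0.75 × 5 = 3.75, so Bob offers 3.75, keeping 16.25.
Round 2 (Alice proposes): rejecting gives Bob an expected 0.75 × 16.25 = 12.1875. Alice offers 12.1875 and keeps 20 − 12.1875 = 7.8125.
Round 1 (Bob proposes): rejecting gives Alice an expected 0.75 × 7.8125 = 5.859375, so Bob offers 5.859375, keeping 14.140625.

5.86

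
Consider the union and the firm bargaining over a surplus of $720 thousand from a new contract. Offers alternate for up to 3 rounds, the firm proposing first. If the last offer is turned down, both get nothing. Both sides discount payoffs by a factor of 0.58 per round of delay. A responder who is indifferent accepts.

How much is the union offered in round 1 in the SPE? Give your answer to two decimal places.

175.39

Round 3 (the firm proposes): the union will accept anything ≥ 0, so the firm offers 0 and keeps 720.
Round 2 (the union proposes): the firm can get 720 next round, worth 0.58 × 720 = 417.6 now; the union offers that and keeps 302.4.
Round 1 (the firm proposes): the union can get 302.4 next round, worth 0.58 × 302.4 = 175.392 now, so the firm offers 175.392, keeping 544.608.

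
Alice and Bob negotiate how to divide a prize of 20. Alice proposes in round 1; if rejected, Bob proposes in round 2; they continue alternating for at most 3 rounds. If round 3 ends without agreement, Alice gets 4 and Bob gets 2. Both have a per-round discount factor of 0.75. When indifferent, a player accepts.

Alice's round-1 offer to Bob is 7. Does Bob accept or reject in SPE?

Accept

Round 3 (Alice proposes): Bob gets 2 if talks fail, so Alice offers 2 and keeps 18.
Round 2 (Bob proposes): Alice can get 18 next round, worth 0.75 × 18 = 13.5 now, so Bob offers 13.5, keeping 6.5.
So by rejecting in round 1, Bob gets 6.5 next round, worth 0.75 × 6.5 = 4.875 now.
Offer 7 ≥ 4.875, so Bob accepts.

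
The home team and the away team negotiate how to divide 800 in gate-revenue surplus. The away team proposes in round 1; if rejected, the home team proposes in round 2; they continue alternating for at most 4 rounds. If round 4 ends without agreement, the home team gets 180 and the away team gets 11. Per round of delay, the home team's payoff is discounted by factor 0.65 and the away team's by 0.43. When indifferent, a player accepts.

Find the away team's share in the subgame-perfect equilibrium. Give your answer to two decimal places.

Solve by backward induction from round 4.
Round 4 (the home team proposes): the away team gets 11 if talks fail, so the home team offers 11 and keeps 789.
Round 3 (the away team proposes): the home team can get 789 next round, worth 0.65 × 789 = 512.85 now, so the away team offers 512.85, keeping 287.15.
Round 2 (the home team proposes): the away team can get 287.15 next round, worth 0.43 × 287.15 = 123.4745 now; the home team offers that and keeps 676.5255.
Round 1 (the away team proposes): the home team can get 676.5255 next round, worth 0.65 × 676.5255 = 439.741575 now, so the away team offers 439.741575, keeping 360.258425.

360.26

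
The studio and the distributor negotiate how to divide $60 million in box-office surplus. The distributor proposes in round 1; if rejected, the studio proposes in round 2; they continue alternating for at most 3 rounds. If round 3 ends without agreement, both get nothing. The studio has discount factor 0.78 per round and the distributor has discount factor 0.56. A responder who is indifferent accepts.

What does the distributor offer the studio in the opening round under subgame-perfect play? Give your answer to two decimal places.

20.59

Round 3 (the distributor proposes): the studio will accept anything ≥ 0, so the distributor offers 0 and keeps 60.
Round 2 (the studio proposes): the distributor can get 60 next round, worth 0.56 × 60 = 33.6 now; the studio offers that and keeps 26.4.
Round 1 (the distributor proposes): the studio can get 26.4 next round, worth 0.78 × 26.4 = 20.592 now; the distributor offers that and keeps 39.408.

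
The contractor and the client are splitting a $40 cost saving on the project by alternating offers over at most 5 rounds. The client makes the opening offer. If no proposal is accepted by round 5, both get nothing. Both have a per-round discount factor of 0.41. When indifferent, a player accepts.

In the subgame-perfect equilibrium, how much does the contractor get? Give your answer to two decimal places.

11.30

Round 5 (the client proposes): the contractor will accept anything ≥ 0, so the client offers 0 and keeps 40.
Round 4 (the contractor proposes): the client can get 40 next round, worth 0.41 × 40 = 16.4 now. The contractor offers 16.4 and keeps 40 − 16.4 = 23.6.
Round 3 (the client proposes): the contractor can get 23.6 next round, worth 0.41 × 23.6 = 9.676 now, so the client offers 9.676, keeping 30.324.
Round 2 (the contractor proposes): the client can get 30.324 next round, worth 0.41 × 30.324 = 12.43284 now. The contractor offers 12.43284 and keeps 40 − 12.43284 = 27.56716.
Round 1 (the client proposes): the contractor can get 27.56716 next round, worth 0.41 × 27.56716 = 11.3025356 now; the client offers that and keeps 28.6974644.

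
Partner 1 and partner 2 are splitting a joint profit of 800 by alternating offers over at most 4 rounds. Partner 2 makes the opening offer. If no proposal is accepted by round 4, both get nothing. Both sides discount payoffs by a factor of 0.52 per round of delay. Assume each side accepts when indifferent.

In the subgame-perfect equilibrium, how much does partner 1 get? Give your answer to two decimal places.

Round 4 (partner 1 proposes): partner 2 will accept anything ≥ 0, so partner 1 offers 0 and keeps 800.
Round 3 (partner 2 proposes): partner 1 can get 800 next round, worth 0.52 × 800 = 416 now, so partner 2 offers 416, keeping 384.
Round 2 (partner 1 proposes): partner 2 can get 384 next round, worth 0.52 × 384 = 199.68 now; partner 1 offers that and keeps 600.32.
Round 1 (partner 2 proposes): partner 1 can get 600.32 next round, worth 0.52 × 600.32 = 312.1664 now. Partner 2 offers 312.1664 and keeps 800 − 312.1664 = 487.8336.

312.17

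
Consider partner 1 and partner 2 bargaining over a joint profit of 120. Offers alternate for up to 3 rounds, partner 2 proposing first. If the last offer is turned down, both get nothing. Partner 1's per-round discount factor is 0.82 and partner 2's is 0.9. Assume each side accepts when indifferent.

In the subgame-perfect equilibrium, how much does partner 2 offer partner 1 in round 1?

Round 3 (partner 2 proposes): partner 1 will accept anything ≥ 0, so partner 2 offers 0 and keeps 120.
Round 2 (partner 1 proposes): partner 2 can get 120 next round, worth 0.9 × 120 = 108 now; partner 1 offers that and keeps 12.
Round 1 (partner 2 proposes): partner 1 can get 12 next round, worth 0.82 × 12 = 9.84 now; partner 2 offers that and keeps 110.16.

9.84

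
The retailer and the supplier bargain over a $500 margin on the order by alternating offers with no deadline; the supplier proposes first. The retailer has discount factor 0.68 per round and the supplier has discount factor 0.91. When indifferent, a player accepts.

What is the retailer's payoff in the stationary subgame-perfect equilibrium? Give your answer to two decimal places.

80.27

In a stationary SPE each proposer offers the other exactly their discounted continuation value.
If the supplier keeps x when proposing and the retailer keeps y when proposing, then x = 500 − 0.68y and y = 500 − 0.91x.
Solving: x = 500(1 − 0.68) / (1 − 0.91·0.68) = 160 / 0.3812 ≈ 419.7272.
The retailer gets 500 − 419.7272 ≈ 80.2728.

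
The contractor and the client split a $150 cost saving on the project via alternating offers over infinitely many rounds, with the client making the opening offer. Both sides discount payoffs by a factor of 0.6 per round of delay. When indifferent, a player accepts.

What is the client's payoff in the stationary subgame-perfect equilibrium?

When the client proposes, the contractor accepts any offer worth at least 0.6 times what the contractor would get by proposing next round; and vice versa.
This gives x = 150 − 0.6y and y = 150 − 0.6x, where x and y are each side's share when it proposes.
Hence (1 − 0.6·0.6)x = 150(1 − 0.6), i.e. 0.64·x = 60.
x = 93.75; the contractor's share is 150 − x = 56.25.

93.75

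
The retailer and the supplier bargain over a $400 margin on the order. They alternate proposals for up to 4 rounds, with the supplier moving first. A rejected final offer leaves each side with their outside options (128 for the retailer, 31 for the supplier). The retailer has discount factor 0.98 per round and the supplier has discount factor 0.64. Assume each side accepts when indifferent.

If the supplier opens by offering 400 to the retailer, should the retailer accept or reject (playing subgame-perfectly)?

Accept

Round 4 (the retailer proposes): the supplier gets 31 if talks fail, so the retailer offers 31 and keeps 369.
Round 3 (the supplier proposes): the retailer can get 369 next round, worth 0.98 × 369 = 361.62 now; the supplier offers that and keeps 38.38.
Round 2 (the retailer proposes): the supplier can get 38.38 next round, worth 0.64 × 38.38 = 24.5632 now. The retailer offers 24.5632 and keeps 400 − 24.5632 = 375.4368.
So by rejecting in round 1, the retailer gets 375.4368 next round, worth 0.98 × 375.4368 = 367.928064 now.
Offer 400 ≥ 367.928064, so the retailer accepts.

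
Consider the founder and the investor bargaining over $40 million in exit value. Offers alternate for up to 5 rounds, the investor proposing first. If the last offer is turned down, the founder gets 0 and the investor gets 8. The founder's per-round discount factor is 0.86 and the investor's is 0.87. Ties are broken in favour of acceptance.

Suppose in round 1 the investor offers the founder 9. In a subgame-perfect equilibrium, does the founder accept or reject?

Accept

Round 5 (the investor proposes): the founder will accept anything ≥ 0, so the investor offers 0 and keeps 40.
Round 4 (the founder proposes): the investor can get 40 next round, worth 0.87 × 40 = 34.8 now. The founder offers 34.8 and keeps 40 − 34.8 = 5.2.
Round 3 (the investor proposes): the founder can get 5.2 next round, worth 0.86 × 5.2 = 4.472 now; the investor offers that and keeps 35.528.
Round 2 (the founder proposes): the investor can get 35.528 next round, worth 0.87 × 35.528 = 30.90936 now. The founder offers 30.90936 and keeps 40 − 30.90936 = 9.09064.
So by rejecting in round 1, the founder gets 9.09064 next round, worth 0.86 × 9.09064 = 7.8179504 now.
Offer 9 ≥ 7.8179504, so the founder accepts.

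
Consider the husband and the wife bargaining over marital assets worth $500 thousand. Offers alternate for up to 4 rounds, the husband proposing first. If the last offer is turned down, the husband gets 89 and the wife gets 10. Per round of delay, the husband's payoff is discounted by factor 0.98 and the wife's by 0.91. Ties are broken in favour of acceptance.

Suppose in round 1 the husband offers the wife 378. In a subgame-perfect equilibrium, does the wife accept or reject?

Work out the wife's continuation value if the offer is rejected.
Round 4 (the wife proposes): the husband gets 89 if talks fail, so the wife offers 89 and keeps 411.
Round 3 (the husband proposes): the wife can get 411 next round, worth 0.91 × 411 = 374.01 now, so the husband offers 374.01, keeping 125.99.
Round 2 (the wife proposes): the husband can get 125.99 next round, worth 0.98 × 125.99 = 123.4702 now; the wife offers that and keeps 376.5298.
So by rejecting in round 1, the wife gets 376.5298 next round, worth 0.91 × 376.5298 = 342.642118 now.
Offer 378 ≥ 342.642118, so the wife accepts.

Accept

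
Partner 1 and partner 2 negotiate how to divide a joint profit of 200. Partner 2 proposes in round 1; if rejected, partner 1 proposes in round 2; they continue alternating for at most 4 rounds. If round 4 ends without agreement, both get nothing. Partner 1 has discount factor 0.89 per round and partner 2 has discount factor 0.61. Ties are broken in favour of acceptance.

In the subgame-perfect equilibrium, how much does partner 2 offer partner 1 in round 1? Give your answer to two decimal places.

Round 4 (partner 1 proposes): rejection yields 0 for partner 2; partner 1 offers 0 and keeps 200.
Round 3 (partner 2 proposes): partner 1 can get 200 next round, worth 0.89 × 200 = 178 now, so partner 2 offers 178, keeping 22.
Round 2 (partner 1 proposes): partner 2 can get 22 next round, worth 0.61 × 22 = 13.42 now. Partner 1 offers 13.42 and keeps 200 − 13.42 = 186.58.
Round 1 (partner 2 proposes): partner 1 can get 186.58 next round, worth 0.89 × 186.58 = 166.0562 now; partner 2 offers that and keeps 33.9438.

166.06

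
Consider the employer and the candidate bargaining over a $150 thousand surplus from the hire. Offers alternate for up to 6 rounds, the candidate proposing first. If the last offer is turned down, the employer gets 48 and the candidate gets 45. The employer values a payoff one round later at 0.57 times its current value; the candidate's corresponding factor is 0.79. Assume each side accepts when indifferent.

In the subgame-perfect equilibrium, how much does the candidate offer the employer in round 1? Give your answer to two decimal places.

Round 6 (the employer proposes): the candidate gets 45 if talks fail, so the employer offers 45 and keeps 105.
Round 5 (the candidate proposes): the employer can get 105 next round, worth 0.57 × 105 = 59.85 now. The candidate offers 59.85 and keeps 150 − 59.85 = 90.15.
Round 4 (the employer proposes): the candidate can get 90.15 next round, worth 0.79 × 90.15 = 71.2185 now, so the employer offers 71.2185, keeping 78.7815.
Round 3 (the candidate proposes): the employer can get 78.7815 next round, worth 0.57 × 78.7815 = 44.905455 now, so the candidate offers 44.905455, keeping 105.094545.
Round 2 (the employer proposes): the candidate can get 105.094545 next round, worth 0.79 × 105.094545 = 83.02469055 now. The employer offers 83.02469055 and keeps 150 − 83.02469055 = 66.97530945.
Round 1 (the candidate proposes): the employer can get 66.97530945 next round, worth 0.57 × 66.97530945 = 38.1759263865 now. The candidate offers 38.1759263865 and keeps 150 − 38.1759263865 = 111.8240736135.

38.18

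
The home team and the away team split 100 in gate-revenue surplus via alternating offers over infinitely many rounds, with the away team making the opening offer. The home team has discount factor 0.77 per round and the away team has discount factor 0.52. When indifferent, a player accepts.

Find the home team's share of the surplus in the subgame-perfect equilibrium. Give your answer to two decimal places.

61.64

Let x be the away team's share when the away team proposes and y be the home team's share when the home team proposes.
The home team accepts iff offered ≥ 0.77·y, so x = 100 − 0.77y. Symmetrically y = 100 − 0.52x.
Substituting: x = 100 − 0.77(100 − 0.52x), giving x(1 − 0.52·0.77) = 100(1 − 0.77).
So x = 100 × 0.23 / 0.5996 ≈ 38.3589, and the home team receives 100 − x ≈ 61.6411.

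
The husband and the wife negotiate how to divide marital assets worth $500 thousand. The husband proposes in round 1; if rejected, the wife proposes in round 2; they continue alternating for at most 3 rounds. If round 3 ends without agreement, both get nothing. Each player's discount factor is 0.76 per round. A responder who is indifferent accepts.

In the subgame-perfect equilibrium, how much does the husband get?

Round 3 (the husband proposes): the wife will accept anything ≥ 0, so the husband offers 0 and keeps 500.
Round 2 (the wife proposes): the husband can get 500 next round, worth 0.76 × 500 = 380 now; the wife offers that and keeps 120.
Round 1 (the husband proposes): the wife can get 120 next round, worth 0.76 × 120 = 91.2 now; the husband offers that and keeps 408.8.

408.8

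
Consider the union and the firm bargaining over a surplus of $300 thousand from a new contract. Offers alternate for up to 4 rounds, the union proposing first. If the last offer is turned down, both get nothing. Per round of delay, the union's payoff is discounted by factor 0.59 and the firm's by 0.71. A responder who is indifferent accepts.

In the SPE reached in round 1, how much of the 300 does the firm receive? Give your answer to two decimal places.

176.56

By backward induction:
Round 4 (the firm proposes): the union will accept anything ≥ 0, so the firm offers 0 and keeps 300.
Round 3 (the union proposes): the firm can get 300 next round, worth 0.71 × 300 = 213 now. The union offers 213 and keeps 300 − 213 = 87.
Round 2 (the firm proposes): the union can get 87 next round, worth 0.59 × 87 = 51.33 now, so the firm offers 51.33, keeping 248.67.
Round 1 (the union proposes): the firm can get 248.67 next round, worth 0.71 × 248.67 = 176.5557 now; the union offers that and keeps 123.4443.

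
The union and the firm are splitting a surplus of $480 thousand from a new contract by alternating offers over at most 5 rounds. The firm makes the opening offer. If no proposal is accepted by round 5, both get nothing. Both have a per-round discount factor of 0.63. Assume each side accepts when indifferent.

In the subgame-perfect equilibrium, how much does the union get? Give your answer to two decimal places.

Round 5 (the firm proposes): the union will accept anything ≥ 0, so the firm offers 0 and keeps 480.
Round 4 (the union proposes): the firm can get 480 next round, worth 0.63 × 480 = 302.4 now; the union offers that and keeps 177.6.
Round 3 (the firm proposes): the union can get 177.6 next round, worth 0.63 × 177.6 = 111.888 now, so the firm offers 111.888, keeping 368.112.
Round 2 (the union proposes): the firm can get 368.112 next round, worth 0.63 × 368.112 = 231.91056 now. The union offers 231.91056 and keeps 480 − 231.91056 = 248.08944.
Round 1 (the firm proposes): the union can get 248.08944 next round, worth 0.63 × 248.08944 = 156.2963472 now, so the firm offers 156.2963472, keeping 323.7036528.

156.30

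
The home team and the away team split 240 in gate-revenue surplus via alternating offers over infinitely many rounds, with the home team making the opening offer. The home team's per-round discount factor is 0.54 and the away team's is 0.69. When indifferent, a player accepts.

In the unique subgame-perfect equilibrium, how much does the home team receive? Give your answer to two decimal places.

In a stationary SPE each proposer offers the other exactly their discounted continuation value.
If the home team keeps x when proposing and the away team keeps y when proposing, then x = 240 − 0.69y and y = 240 − 0.54x.
Solving: x = 240(1 − 0.69) / (1 − 0.54·0.69) = 74.4 / 0.6274 ≈ 118.5846.
The away team gets 240 − 118.5846 ≈ 121.4154.

118.58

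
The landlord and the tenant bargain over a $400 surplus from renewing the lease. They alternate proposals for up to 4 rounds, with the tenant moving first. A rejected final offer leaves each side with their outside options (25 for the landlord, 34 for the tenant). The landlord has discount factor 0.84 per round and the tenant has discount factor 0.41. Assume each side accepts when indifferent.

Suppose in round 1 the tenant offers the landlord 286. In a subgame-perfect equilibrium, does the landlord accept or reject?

Reject

Round 4 (the landlord proposes): the tenant gets 34 if talks fail, so the landlord offers 34 and keeps 366.
Round 3 (the tenant proposes): the landlord can get 366 next round, worth 0.84 × 366 = 307.44 now; the tenant offers that and keeps 92.56.
Round 2 (the landlord proposes): the tenant can get 92.56 next round, worth 0.41 × 92.56 = 37.9496 now, so the landlord offers 37.9496, keeping 362.0504.
So by rejecting in round 1, the landlord gets 362.0504 next round, worth 0.84 × 362.0504 = 304.122336 now.
Offer 286 < 304.122336, so the landlord rejects.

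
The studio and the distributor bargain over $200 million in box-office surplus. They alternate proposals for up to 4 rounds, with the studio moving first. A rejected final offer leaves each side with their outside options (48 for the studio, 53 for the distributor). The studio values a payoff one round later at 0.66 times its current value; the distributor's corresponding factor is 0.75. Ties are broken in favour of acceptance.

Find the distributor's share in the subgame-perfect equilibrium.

By backward induction:
Round 4 (the distributor proposes): the studio gets 48 if talks fail, so the distributor offers 48 and keeps 152.
Round 3 (the studio proposes): the distributor can get 152 next round, worth 0.75 × 152 = 114 now; the studio offers that and keeps 86.
Round 2 (the distributor proposes): the studio can get 86 next round, worth 0.66 × 86 = 56.76 now; the distributor offers that and keeps 143.24.
Round 1 (the studio proposes): the distributor can get 143.24 next round, worth 0.75 × 143.24 = 107.43 now. The studio offers 107.43 and keeps 200 − 107.43 = 92.57.

107.43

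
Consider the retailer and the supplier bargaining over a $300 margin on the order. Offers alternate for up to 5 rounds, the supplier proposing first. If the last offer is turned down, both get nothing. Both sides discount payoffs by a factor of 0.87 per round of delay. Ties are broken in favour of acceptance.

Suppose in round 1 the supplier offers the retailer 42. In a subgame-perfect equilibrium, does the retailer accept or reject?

Round 5 (the supplier proposes): rejection yields 0 for the retailer; the supplier offers 0 and keeps 300.
Round 4 (the retailer proposes): the supplier can get 300 next round, worth 0.87 × 300 = 261 now; the retailer offers that and keeps 39.
Round 3 (the supplier proposes): the retailer can get 39 next round, worth 0.87 × 39 = 33.93 now, so the supplier offers 33.93, keeping 266.07.
Round 2 (the retailer proposes): the supplier can get 266.07 next round, worth 0.87 × 266.07 = 231.4809 now, so the retailer offers 231.4809, keeping 68.5191.
So by rejecting in round 1, the retailer gets 68.5191 next round, worth 0.87 × 68.5191 = 59.611617 now.
Offer 42 < 59.611617, so the retailer rejects.

Reject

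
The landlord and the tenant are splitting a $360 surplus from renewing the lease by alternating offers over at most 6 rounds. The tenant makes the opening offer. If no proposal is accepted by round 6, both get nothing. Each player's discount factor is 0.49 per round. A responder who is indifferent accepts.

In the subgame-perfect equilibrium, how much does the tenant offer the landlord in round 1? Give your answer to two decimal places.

By backward induction:
Round 6 (the landlord proposes): rejection yields 0 for the tenant; the landlord offers 0 and keeps 360.
Round 5 (the tenant proposes): the landlord can get 360 next round, worth 0.49 × 360 = 176.4 now; the tenant offers that and keeps 183.6.
Round 4 (the landlord proposes): the tenant can get 183.6 next round, worth 0.49 × 183.6 = 89.964 now. The landlord offers 89.964 and keeps 360 − 89.964 = 270.036.
Round 3 (the tenant proposes): the landlord can get 270.036 next round, worth 0.49 × 270.036 = 132.31764 now; the tenant offers that and keeps 227.68236.
Round 2 (the landlord proposes): the tenant can get 227.68236 next round, worth 0.49 × 227.68236 = 111.5643564 now; the landlord offers that and keeps 248.4356436.
Round 1 (the tenant proposes): the landlord can get 248.4356436 next round, worth 0.49 × 248.4356436 = 121.733465364 now; the tenant offers that and keeps 238.266534636.

121.73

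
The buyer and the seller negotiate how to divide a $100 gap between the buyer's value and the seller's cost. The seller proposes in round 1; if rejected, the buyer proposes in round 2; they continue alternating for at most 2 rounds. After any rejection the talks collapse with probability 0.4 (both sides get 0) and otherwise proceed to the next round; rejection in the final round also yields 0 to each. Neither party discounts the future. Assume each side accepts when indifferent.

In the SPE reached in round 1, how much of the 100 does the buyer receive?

By backward induction:
Round 2 (the buyer proposes): rejection yields 0 for the seller; the buyer offers 0 and keeps 100.
Round 1 (the seller proposes): rejecting gives the buyer an expected 0.6 × 100 = 60. The seller offers 60 and keeps 100 − 60 = 40.

60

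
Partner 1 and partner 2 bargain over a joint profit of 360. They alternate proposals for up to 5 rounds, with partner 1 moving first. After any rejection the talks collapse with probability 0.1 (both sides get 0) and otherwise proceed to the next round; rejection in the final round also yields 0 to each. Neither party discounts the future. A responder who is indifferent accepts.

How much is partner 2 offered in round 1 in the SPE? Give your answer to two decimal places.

58.64

By backward induction:
Round 5 (partner 1 proposes): partner 2 will accept anything ≥ 0, so partner 1 offers 0 and keeps 360.
Round 4 (partner 2 proposes): rejecting gives partner 1 an expected 0.9 × 360 = 324, so partner 2 offers 324, keeping 36.
Round 3 (partner 1 proposes): rejecting gives partner 2 an expected 0.9 × 36 = 32.4; partner 1 offers that and keeps 327.6.
Round 2 (partner 2 proposes): rejecting gives partner 1 an expected 0.9 × 327.6 = 294.84; partner 2 offers that and keeps 65.16.
Round 1 (partner 1 proposes): rejecting gives partner 2 an expected 0.9 × 65.16 = 58.644, so partner 1 offers 58.644, keeping 301.356.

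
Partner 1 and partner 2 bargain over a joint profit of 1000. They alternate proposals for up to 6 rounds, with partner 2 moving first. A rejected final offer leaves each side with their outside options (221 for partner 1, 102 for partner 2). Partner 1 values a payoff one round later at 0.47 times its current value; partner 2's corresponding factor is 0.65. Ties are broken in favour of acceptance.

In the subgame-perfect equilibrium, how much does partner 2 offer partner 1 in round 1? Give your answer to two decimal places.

254.15

Round 6 (partner 1 proposes): partner 2 gets 102 if talks fail, so partner 1 offers 102 and keeps 898.
Round 5 (partner 2 proposes): partner 1 can get 898 next round, worth 0.47 × 898 = 422.06 now; partner 2 offers that and keeps 577.94.
Round 4 (partner 1 proposes): partner 2 can get 577.94 next round, worth 0.65 × 577.94 = 375.661 now. Partner 1 offers 375.661 and keeps 1000 − 375.661 = 624.339.
Round 3 (partner 2 proposes): partner 1 can get 624.339 next round, worth 0.47 × 624.339 = 293.43933 now, so partner 2 offers 293.43933, keeping 706.56067.
Round 2 (partner 1 proposes): partner 2 can get 706.56067 next round, worth 0.65 × 706.56067 = 459.2644355 now, so partner 1 offers 459.2644355, keeping 540.7355645.
Round 1 (partner 2 proposes): partner 1 can get 540.7355645 next round, worth 0.47 × 540.7355645 = 254.145715315 now, so partner 2 offers 254.145715315, keeping 745.854284685.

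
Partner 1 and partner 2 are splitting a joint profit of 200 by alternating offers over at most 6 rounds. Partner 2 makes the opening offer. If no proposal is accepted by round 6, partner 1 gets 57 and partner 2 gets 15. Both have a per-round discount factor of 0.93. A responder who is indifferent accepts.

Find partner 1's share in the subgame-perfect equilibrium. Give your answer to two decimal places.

152.98

Round 6 (partner 1 proposes): partner 2 gets 15 if talks fail, so partner 1 offers 15 and keeps 185.
Round 5 (partner 2 proposes): partner 1 can get 185 next round, worth 0.93 × 185 = 172.05 now; partner 2 offers that and keeps 27.95.
Round 4 (partner 1 proposes): partner 2 can get 27.95 next round, worth 0.93 × 27.95 = 25.9935 now. Partner 1 offers 25.9935 and keeps 200 − 25.9935 = 174.0065.
Round 3 (partner 2 proposes): partner 1 can get 174.0065 next round, worth 0.93 × 174.0065 = 161.826045 now; partner 2 offers that and keeps 38.173955.
Round 2 (partner 1 proposes): partner 2 can get 38.173955 next round, worth 0.93 × 38.173955 = 35.50177815 now, so partner 1 offers 35.50177815, keeping 164.49822185.
Round 1 (partner 2 proposes): partner 1 can get 164.49822185 next round, worth 0.93 × 164.49822185 = 152.9833463205 now, so partner 2 offers 152.9833463205, keeping 47.0166536795.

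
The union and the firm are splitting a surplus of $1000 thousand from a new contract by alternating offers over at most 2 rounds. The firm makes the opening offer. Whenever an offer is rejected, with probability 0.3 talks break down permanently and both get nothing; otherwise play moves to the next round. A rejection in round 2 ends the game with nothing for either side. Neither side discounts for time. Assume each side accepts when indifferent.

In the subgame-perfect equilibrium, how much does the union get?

700

By backward induction:
Round 2 (the union proposes): rejection yields 0 for the firm; the union offers 0 and keeps 1000.
Round 1 (the firm proposes): rejecting gives the union an expected 0.7 × 1000 = 700. The firm offers 700 and keeps 1000 − 700 = 300.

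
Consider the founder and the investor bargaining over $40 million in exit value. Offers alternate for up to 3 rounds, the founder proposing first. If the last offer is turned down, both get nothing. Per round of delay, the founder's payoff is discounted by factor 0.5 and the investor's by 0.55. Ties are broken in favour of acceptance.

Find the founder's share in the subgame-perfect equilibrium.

Round 3 (the founder proposes): the investor will accept anything ≥ 0, so the founder offers 0 and keeps 40.
Round 2 (the investor proposes): the founder can get 40 next round, worth 0.5 × 40 = 20 now, so the investor offers 20, keeping 20.
Round 1 (the founder proposes): the investor can get 20 next round, worth 0.55 × 20 = 11 now, so the founder offers 11, keeping 29.

29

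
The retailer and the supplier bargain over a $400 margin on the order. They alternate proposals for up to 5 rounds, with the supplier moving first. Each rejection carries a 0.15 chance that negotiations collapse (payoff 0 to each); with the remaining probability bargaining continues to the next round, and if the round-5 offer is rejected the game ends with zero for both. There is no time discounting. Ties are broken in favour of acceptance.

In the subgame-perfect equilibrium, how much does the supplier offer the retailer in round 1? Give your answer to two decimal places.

Round 5 (the supplier proposes): the retailer will accept anything ≥ 0, so the supplier offers 0 and keeps 400.
Round 4 (the retailer proposes): rejecting gives the supplier an expected 0.85 × 400 = 340, so the retailer offers 340, keeping 60.
Round 3 (the supplier proposes): rejecting gives the retailer an expected 0.85 × 60 = 51, so the supplier offers 51, keeping 349.
Round 2 (the retailer proposes): rejecting gives the supplier an expected 0.85 × 349 = 296.65. The retailer offers 296.65 and keeps 400 − 296.65 = 103.35.
Round 1 (the supplier proposes): rejecting gives the retailer an expected 0.85 × 103.35 = 87.8475; the supplier offers that and keeps 312.1525.

87.85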